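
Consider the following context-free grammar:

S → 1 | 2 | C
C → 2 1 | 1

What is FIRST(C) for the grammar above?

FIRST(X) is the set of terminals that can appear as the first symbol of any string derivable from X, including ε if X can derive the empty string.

We compute FIRST(C) using the standard algorithm.
FIRST(C) = {1, 2}
FIRST(S) = {1, 2}
Therefore, FIRST(C) = {1, 2}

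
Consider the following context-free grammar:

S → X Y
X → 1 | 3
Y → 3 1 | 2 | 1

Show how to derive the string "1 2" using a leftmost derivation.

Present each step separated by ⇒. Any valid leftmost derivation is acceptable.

S ⇒ X Y ⇒ 1 Y ⇒ 1 2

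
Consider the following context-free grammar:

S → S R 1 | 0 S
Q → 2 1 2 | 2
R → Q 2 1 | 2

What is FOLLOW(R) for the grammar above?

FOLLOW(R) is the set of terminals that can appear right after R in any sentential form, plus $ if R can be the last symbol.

We compute FOLLOW(R) using the standard algorithm.
FOLLOW(S) starts with {$}.
FIRST(Q) = {2}
FIRST(R) = {2}
FIRST(S) = {0}
FOLLOW(Q) = {2}
FOLLOW(R) = {1}
FOLLOW(S) = {$, 2}
Therefore, FOLLOW(R) = {1}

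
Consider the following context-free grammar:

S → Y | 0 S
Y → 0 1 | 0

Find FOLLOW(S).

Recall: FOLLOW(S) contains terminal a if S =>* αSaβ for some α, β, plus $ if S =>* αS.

We compute FOLLOW(S) using the standard algorithm.
FOLLOW(S) starts with {$}.
FIRST(S) = {0}
FIRST(Y) = {0}
FOLLOW(S) = {$}
FOLLOW(Y) = {$}
Therefore, FOLLOW(S) = {$}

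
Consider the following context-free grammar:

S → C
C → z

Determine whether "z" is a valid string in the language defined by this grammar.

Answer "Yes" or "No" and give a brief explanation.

Yes - a valid derivation exists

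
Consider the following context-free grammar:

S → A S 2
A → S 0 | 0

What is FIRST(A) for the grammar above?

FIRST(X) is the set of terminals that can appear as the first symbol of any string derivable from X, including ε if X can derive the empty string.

We compute FIRST(A) using the standard algorithm.
FIRST(A) = {0}
FIRST(S) = {0}
Therefore, FIRST(A) = {0}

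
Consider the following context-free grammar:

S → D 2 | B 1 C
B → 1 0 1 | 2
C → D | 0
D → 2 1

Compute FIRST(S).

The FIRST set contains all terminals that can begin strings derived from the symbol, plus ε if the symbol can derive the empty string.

We compute FIRST(S) using the standard algorithm.
FIRST(B) = {1, 2}
FIRST(C) = {0, 2}
FIRST(D) = {2}
FIRST(S) = {1, 2}
Therefore, FIRST(S) = {1, 2}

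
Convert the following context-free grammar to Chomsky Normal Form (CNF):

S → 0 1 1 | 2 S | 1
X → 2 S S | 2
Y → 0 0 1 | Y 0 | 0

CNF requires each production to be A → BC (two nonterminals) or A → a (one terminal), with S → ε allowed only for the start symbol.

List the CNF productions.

T0 → 0; T1 → 1; T2 → 2; S → 1; X → 2; Y → 0; S → T0 X0; X0 → T1 T1; S → T2 S; X → T2 X1; X1 → S S; Y → T0 X2; X2 → T0 T1; Y → Y T0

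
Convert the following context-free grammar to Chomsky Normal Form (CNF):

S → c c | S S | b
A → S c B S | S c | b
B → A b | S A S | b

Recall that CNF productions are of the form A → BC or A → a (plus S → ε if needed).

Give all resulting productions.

TC → c; S → b; A → b; TB → b; B → b; S → TC TC; S → S S; A → S X0; X0 → TC X1; X1 → B S; A → S TC; B → A TB; B → S X2; X2 → A S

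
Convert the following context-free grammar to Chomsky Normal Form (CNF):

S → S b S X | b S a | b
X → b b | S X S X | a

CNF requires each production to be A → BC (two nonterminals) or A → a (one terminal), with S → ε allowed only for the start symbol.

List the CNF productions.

TB → b; TA → a; S → b; X → a; S → S X0; X0 → TB X1; X1 → S X; S → TB X2; X2 → S TA; X → TB TB; X → S X3; X3 → X X4; X4 → S X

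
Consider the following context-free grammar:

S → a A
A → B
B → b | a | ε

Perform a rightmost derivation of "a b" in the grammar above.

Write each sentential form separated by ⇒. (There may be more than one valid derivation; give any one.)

S ⇒ a A ⇒ a B ⇒ a b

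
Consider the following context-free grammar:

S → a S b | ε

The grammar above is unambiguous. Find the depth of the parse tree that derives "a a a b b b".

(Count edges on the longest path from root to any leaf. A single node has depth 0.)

4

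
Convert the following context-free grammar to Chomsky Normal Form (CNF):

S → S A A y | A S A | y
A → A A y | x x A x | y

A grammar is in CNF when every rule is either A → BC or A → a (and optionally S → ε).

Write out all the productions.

TY → y; S → y; TX → x; A → y; S → S X0; X0 → A X1; X1 → A TY; S → A X2; X2 → S A; A → A X3; X3 → A TY; A → TX X4; X4 → TX X5; X5 → A TX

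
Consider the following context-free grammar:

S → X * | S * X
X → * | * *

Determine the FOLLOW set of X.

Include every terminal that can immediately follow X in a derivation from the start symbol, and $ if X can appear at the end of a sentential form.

We compute FOLLOW(X) using the standard algorithm.
FOLLOW(S) starts with {$}.
FIRST(S) = {*}
FIRST(X) = {*}
FOLLOW(S) = {$, *}
FOLLOW(X) = {$, *}
Therefore, FOLLOW(X) = {$, *}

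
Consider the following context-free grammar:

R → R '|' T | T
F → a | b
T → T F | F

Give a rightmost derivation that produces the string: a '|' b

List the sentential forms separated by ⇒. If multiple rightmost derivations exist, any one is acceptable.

R ⇒ R '|' T ⇒ R '|' F ⇒ R '|' b ⇒ T '|' b ⇒ F '|' b ⇒ a '|' b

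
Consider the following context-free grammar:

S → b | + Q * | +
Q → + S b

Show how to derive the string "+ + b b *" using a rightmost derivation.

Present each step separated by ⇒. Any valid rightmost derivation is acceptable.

S ⇒ + Q * ⇒ + + S b * ⇒ + + b b *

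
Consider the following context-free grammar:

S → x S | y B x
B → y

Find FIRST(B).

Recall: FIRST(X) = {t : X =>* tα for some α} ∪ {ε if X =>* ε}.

We compute FIRST(B) using the standard algorithm.
FIRST(B) = {y}
FIRST(S) = {x, y}
Therefore, FIRST(B) = {y}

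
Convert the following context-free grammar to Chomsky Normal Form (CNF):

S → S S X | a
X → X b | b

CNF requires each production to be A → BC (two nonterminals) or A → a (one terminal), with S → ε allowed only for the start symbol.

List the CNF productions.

S → a; TB → b; X → b; S → S X0; X0 → S X; X → X TB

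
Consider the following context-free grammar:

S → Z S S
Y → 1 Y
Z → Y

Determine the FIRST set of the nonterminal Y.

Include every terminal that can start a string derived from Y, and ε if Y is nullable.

We compute FIRST(Y) using the standard algorithm.
FIRST(S) = {1}
FIRST(Y) = {1}
FIRST(Z) = {1}
Therefore, FIRST(Y) = {1}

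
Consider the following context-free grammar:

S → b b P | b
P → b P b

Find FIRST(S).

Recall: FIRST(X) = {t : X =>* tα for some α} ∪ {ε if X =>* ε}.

We compute FIRST(S) using the standard algorithm.
FIRST(P) = {b}
FIRST(S) = {b}
Therefore, FIRST(S) = {b}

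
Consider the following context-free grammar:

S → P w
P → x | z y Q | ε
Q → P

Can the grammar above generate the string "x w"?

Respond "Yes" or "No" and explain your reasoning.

Yes - a valid derivation exists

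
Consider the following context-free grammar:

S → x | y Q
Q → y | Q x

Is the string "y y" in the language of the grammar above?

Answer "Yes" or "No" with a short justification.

Yes - a valid derivation exists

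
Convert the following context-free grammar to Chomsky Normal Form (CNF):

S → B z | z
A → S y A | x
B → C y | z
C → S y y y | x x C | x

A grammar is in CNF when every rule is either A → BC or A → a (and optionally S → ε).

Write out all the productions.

TZ → z; S → z; TY → y; A → x; B → z; TX → x; C → x; S → B TZ; A → S X0; X0 → TY A; B → C TY; C → S X1; X1 → TY X2; X2 → TY TY; C → TX X3; X3 → TX C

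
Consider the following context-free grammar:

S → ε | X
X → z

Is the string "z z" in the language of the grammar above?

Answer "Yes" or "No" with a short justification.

No - no valid derivation exists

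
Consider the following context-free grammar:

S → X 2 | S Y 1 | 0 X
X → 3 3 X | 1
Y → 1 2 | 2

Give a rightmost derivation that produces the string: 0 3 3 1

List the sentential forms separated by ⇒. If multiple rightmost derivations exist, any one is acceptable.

S ⇒ 0 X ⇒ 0 3 3 X ⇒ 0 3 3 1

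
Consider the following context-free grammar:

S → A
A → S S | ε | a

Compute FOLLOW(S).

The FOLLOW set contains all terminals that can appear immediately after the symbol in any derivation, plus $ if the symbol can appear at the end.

We compute FOLLOW(S) using the standard algorithm.
FOLLOW(S) starts with {$}.
FIRST(A) = {a, ε}
FIRST(S) = {a, ε}
FOLLOW(A) = {$, a}
FOLLOW(S) = {$, a}
Therefore, FOLLOW(S) = {$, a}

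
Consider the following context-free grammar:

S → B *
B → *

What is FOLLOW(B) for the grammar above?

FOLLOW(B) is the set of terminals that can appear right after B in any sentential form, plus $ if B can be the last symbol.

We compute FOLLOW(B) using the standard algorithm.
FOLLOW(S) starts with {$}.
FIRST(B) = {*}
FIRST(S) = {*}
FOLLOW(B) = {*}
FOLLOW(S) = {$}
Therefore, FOLLOW(B) = {*}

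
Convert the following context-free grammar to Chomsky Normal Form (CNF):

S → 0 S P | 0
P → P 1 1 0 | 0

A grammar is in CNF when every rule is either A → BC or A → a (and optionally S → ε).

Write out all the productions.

T0 → 0; S → 0; T1 → 1; P → 0; S → T0 X0; X0 → S P; P → P X1; X1 → T1 X2; X2 → T1 T0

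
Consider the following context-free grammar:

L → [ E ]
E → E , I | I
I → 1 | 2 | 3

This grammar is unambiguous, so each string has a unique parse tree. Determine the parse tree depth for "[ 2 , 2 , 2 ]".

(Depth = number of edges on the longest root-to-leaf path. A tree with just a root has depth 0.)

5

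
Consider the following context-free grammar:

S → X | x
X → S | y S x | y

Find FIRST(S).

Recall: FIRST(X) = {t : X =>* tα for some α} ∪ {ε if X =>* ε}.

We compute FIRST(S) using the standard algorithm.
FIRST(S) = {x, y}
FIRST(X) = {x, y}
Therefore, FIRST(S) = {x, y}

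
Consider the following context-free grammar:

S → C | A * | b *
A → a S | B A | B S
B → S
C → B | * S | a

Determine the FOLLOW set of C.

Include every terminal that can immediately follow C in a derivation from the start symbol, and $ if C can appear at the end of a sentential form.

We compute FOLLOW(C) using the standard algorithm.
FOLLOW(S) starts with {$}.
FIRST(A) = {*, a, b}
FIRST(B) = {*, a, b}
FIRST(C) = {*, a, b}
FIRST(S) = {*, a, b}
FOLLOW(A) = {*}
FOLLOW(B) = {$, *, a, b}
FOLLOW(C) = {$, *, a, b}
FOLLOW(S) = {$, *, a, b}
Therefore, FOLLOW(C) = {$, *, a, b}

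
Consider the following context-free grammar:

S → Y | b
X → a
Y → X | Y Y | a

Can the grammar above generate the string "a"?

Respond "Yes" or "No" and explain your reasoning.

Yes - a valid derivation exists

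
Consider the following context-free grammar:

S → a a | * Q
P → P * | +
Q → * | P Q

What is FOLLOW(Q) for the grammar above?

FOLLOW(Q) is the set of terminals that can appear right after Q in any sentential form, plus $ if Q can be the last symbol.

We compute FOLLOW(Q) using the standard algorithm.
FOLLOW(S) starts with {$}.
FIRST(P) = {+}
FIRST(Q) = {*, +}
FIRST(S) = {*, a}
FOLLOW(P) = {*, +}
FOLLOW(Q) = {$}
FOLLOW(S) = {$}
Therefore, FOLLOW(Q) = {$}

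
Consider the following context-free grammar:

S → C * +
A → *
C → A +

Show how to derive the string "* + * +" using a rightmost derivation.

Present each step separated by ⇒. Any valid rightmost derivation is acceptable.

S ⇒ C * + ⇒ A + * + ⇒ * + * +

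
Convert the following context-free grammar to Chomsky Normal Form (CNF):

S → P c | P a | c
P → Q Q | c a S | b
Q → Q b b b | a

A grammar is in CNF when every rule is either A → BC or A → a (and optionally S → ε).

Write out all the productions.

TC → c; TA → a; S → c; P → b; TB → b; Q → a; S → P TC; S → P TA; P → Q Q; P → TC X0; X0 → TA S; Q → Q X1; X1 → TB X2; X2 → TB TB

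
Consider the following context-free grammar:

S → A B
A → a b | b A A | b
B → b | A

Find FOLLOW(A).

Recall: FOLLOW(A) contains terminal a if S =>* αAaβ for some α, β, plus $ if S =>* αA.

We compute FOLLOW(A) using the standard algorithm.
FOLLOW(S) starts with {$}.
FIRST(A) = {a, b}
FIRST(B) = {a, b}
FIRST(S) = {a, b}
FOLLOW(A) = {$, a, b}
FOLLOW(B) = {$}
FOLLOW(S) = {$}
Therefore, FOLLOW(A) = {$, a, b}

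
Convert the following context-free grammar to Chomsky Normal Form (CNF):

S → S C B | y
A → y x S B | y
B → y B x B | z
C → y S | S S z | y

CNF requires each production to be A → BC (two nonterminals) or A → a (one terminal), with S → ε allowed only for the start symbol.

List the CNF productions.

S → y; TY → y; TX → x; A → y; B → z; TZ → z; C → y; S → S X0; X0 → C B; A → TY X1; X1 → TX X2; X2 → S B; B → TY X3; X3 → B X4; X4 → TX B; C → TY S; C → S X5; X5 → S TZ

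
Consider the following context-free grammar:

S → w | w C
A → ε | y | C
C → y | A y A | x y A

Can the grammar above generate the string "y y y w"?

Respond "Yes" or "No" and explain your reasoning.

No - no valid derivation exists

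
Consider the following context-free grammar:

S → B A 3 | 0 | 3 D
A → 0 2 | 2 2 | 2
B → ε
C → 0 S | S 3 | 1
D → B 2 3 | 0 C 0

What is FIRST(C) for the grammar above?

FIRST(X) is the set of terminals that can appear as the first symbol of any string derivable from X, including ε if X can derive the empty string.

We compute FIRST(C) using the standard algorithm.
FIRST(A) = {0, 2}
FIRST(B) = {ε}
FIRST(C) = {0, 1, 2, 3}
FIRST(D) = {0, 2}
FIRST(S) = {0, 2, 3}
Therefore, FIRST(C) = {0, 1, 2, 3}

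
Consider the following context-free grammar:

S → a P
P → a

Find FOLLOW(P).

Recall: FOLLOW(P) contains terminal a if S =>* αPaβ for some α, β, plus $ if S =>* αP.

We compute FOLLOW(P) using the standard algorithm.
FOLLOW(S) starts with {$}.
FIRST(P) = {a}
FIRST(S) = {a}
FOLLOW(P) = {$}
FOLLOW(S) = {$}
Therefore, FOLLOW(P) = {$}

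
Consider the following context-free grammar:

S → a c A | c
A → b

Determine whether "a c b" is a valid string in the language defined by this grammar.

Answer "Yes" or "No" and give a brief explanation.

Yes - a valid derivation exists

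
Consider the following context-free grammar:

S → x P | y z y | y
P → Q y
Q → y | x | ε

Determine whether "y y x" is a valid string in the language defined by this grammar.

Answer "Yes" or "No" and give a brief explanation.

No - no valid derivation exists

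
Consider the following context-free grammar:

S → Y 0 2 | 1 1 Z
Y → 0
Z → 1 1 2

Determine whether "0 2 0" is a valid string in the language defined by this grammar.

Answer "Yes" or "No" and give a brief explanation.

No - no valid derivation exists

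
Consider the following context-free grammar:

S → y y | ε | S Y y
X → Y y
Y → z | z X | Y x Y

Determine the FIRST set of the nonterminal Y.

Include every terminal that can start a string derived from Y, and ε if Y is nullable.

We compute FIRST(Y) using the standard algorithm.
FIRST(S) = {y, z, ε}
FIRST(X) = {z}
FIRST(Y) = {z}
Therefore, FIRST(Y) = {z}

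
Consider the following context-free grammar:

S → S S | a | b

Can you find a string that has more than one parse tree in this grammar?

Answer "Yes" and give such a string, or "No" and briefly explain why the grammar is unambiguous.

Yes - the string 'b a b b' has two distinct parse trees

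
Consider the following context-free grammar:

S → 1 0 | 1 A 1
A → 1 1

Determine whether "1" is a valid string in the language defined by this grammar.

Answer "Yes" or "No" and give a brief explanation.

No - no valid derivation exists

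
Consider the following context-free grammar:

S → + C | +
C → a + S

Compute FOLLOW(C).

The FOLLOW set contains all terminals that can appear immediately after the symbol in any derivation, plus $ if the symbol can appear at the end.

We compute FOLLOW(C) using the standard algorithm.
FOLLOW(S) starts with {$}.
FIRST(C) = {a}
FIRST(S) = {+}
FOLLOW(C) = {$}
FOLLOW(S) = {$}
Therefore, FOLLOW(C) = {$}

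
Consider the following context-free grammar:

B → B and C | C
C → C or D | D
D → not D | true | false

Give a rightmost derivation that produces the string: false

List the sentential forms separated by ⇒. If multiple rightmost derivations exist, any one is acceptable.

B ⇒ C ⇒ D ⇒ false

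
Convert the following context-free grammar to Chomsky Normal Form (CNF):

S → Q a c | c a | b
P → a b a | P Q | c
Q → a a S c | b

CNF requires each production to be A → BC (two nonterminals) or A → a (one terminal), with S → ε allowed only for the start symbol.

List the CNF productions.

TA → a; TC → c; S → b; TB → b; P → c; Q → b; S → Q X0; X0 → TA TC; S → TC TA; P → TA X1; X1 → TB TA; P → P Q; Q → TA X2; X2 → TA X3; X3 → S TC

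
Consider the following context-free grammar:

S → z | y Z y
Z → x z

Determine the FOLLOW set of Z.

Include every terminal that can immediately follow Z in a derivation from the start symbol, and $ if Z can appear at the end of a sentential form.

We compute FOLLOW(Z) using the standard algorithm.
FOLLOW(S) starts with {$}.
FIRST(S) = {y, z}
FIRST(Z) = {x}
FOLLOW(S) = {$}
FOLLOW(Z) = {y}
Therefore, FOLLOW(Z) = {y}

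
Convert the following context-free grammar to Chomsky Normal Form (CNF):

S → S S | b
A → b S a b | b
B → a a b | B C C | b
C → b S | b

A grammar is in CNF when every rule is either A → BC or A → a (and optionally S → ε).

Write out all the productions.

S → b; TB → b; TA → a; A → b; B → b; C → b; S → S S; A → TB X0; X0 → S X1; X1 → TA TB; B → TA X2; X2 → TA TB; B → B X3; X3 → C C; C → TB S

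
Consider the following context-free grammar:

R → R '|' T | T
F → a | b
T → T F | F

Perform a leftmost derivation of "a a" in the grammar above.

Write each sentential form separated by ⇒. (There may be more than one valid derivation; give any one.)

R ⇒ T ⇒ T F ⇒ F F ⇒ a F ⇒ a a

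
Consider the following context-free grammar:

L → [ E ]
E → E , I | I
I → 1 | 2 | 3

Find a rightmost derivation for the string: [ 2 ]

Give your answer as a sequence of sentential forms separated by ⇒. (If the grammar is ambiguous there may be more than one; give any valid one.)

L ⇒ [ E ] ⇒ [ I ] ⇒ [ 2 ]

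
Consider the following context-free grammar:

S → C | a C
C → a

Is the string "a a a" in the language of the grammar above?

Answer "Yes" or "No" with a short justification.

No - no valid derivation exists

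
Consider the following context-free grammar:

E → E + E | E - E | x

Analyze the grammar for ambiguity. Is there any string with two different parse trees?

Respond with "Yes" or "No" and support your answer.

Yes - the string 'x - x + x - x + x' has two distinct parse trees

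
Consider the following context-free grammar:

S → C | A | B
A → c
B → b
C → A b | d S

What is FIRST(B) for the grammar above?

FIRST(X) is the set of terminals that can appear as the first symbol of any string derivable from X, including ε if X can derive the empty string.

We compute FIRST(B) using the standard algorithm.
FIRST(A) = {c}
FIRST(B) = {b}
FIRST(C) = {c, d}
FIRST(S) = {b, c, d}
Therefore, FIRST(B) = {b}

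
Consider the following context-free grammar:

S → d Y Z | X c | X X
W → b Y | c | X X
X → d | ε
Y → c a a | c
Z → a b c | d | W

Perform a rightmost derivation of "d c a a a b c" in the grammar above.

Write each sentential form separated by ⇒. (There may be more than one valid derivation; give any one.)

S ⇒ d Y Z ⇒ d Y a b c ⇒ d c a a a b c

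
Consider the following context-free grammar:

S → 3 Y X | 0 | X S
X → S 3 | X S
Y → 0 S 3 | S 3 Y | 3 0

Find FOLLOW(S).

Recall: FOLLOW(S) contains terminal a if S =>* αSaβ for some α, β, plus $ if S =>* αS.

We compute FOLLOW(S) using the standard algorithm.
FOLLOW(S) starts with {$}.
FIRST(S) = {0, 3}
FIRST(X) = {0, 3}
FIRST(Y) = {0, 3}
FOLLOW(S) = {$, 0, 3}
FOLLOW(X) = {$, 0, 3}
FOLLOW(Y) = {0, 3}
Therefore, FOLLOW(S) = {$, 0, 3}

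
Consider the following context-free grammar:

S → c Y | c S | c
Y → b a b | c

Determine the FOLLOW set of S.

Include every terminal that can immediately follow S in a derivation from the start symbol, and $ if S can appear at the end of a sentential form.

We compute FOLLOW(S) using the standard algorithm.
FOLLOW(S) starts with {$}.
FIRST(S) = {c}
FIRST(Y) = {b, c}
FOLLOW(S) = {$}
FOLLOW(Y) = {$}
Therefore, FOLLOW(S) = {$}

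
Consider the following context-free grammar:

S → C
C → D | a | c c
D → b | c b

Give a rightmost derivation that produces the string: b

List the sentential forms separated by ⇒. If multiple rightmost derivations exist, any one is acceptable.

S ⇒ C ⇒ D ⇒ b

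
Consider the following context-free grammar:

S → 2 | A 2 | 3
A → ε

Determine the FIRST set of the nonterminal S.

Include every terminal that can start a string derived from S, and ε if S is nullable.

We compute FIRST(S) using the standard algorithm.
FIRST(A) = {ε}
FIRST(S) = {2, 3}
Therefore, FIRST(S) = {2, 3}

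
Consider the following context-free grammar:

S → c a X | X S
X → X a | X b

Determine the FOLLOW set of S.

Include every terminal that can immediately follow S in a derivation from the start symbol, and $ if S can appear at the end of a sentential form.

We compute FOLLOW(S) using the standard algorithm.
FOLLOW(S) starts with {$}.
FIRST(S) = {c}
FIRST(X) = {}
FOLLOW(S) = {$}
FOLLOW(X) = {$, a, b, c}
Therefore, FOLLOW(S) = {$}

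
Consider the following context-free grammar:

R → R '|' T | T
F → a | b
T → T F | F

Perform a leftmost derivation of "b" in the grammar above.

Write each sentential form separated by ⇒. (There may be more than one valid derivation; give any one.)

R ⇒ T ⇒ F ⇒ b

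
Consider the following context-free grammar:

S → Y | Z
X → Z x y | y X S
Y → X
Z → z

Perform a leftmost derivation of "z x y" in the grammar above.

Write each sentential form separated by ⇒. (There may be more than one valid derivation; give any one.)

S ⇒ Y ⇒ X ⇒ Z x y ⇒ z x y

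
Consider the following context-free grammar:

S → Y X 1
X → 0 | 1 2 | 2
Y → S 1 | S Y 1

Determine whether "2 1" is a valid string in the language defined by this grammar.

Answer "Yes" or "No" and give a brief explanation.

No - no valid derivation exists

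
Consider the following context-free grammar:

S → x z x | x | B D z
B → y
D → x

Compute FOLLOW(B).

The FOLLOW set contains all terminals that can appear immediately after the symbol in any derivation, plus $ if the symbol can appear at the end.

We compute FOLLOW(B) using the standard algorithm.
FOLLOW(S) starts with {$}.
FIRST(B) = {y}
FIRST(D) = {x}
FIRST(S) = {x, y}
FOLLOW(B) = {x}
FOLLOW(D) = {z}
FOLLOW(S) = {$}
Therefore, FOLLOW(B) = {x}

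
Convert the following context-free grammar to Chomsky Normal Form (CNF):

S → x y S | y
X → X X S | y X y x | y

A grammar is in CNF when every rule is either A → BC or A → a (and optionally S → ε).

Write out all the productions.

TX → x; TY → y; S → y; X → y; S → TX X0; X0 → TY S; X → X X1; X1 → X S; X → TY X2; X2 → X X3; X3 → TY TX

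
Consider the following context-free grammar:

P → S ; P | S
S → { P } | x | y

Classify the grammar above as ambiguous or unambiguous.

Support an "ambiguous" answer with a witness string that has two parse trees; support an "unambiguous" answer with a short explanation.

Unambiguous - every string in the language has a unique parse tree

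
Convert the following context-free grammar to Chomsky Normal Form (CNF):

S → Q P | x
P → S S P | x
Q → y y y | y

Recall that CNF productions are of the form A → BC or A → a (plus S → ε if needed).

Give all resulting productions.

S → x; P → x; TY → y; Q → y; S → Q P; P → S X0; X0 → S P; Q → TY X1; X1 → TY TY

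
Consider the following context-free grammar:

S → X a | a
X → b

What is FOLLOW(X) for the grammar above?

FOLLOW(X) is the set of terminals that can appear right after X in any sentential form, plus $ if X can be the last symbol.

We compute FOLLOW(X) using the standard algorithm.
FOLLOW(S) starts with {$}.
FIRST(S) = {a, b}
FIRST(X) = {b}
FOLLOW(S) = {$}
FOLLOW(X) = {a}
Therefore, FOLLOW(X) = {a}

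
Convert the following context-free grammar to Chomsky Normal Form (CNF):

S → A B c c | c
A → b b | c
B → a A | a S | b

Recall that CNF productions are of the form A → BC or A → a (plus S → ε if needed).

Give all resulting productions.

TC → c; S → c; TB → b; A → c; TA → a; B → b; S → A X0; X0 → B X1; X1 → TC TC; A → TB TB; B → TA A; B → TA S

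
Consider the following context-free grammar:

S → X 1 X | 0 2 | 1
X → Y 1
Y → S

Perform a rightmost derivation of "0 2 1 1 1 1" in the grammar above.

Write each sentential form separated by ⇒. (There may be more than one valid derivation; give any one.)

S ⇒ X 1 X ⇒ X 1 Y 1 ⇒ X 1 S 1 ⇒ X 1 1 1 ⇒ Y 1 1 1 1 ⇒ S 1 1 1 1 ⇒ 0 2 1 1 1 1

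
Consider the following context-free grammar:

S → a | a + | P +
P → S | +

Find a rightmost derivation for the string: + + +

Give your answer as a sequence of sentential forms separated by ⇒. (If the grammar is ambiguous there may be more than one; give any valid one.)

S ⇒ P + ⇒ S + ⇒ P + + ⇒ + + +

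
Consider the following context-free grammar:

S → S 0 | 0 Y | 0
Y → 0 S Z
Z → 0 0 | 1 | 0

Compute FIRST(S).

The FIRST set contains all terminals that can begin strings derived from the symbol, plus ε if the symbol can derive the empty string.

We compute FIRST(S) using the standard algorithm.
FIRST(S) = {0}
FIRST(Y) = {0}
FIRST(Z) = {0, 1}
Therefore, FIRST(S) = {0}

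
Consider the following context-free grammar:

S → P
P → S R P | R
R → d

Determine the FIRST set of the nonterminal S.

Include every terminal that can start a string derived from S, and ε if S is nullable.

We compute FIRST(S) using the standard algorithm.
FIRST(P) = {d}
FIRST(R) = {d}
FIRST(S) = {d}
Therefore, FIRST(S) = {d}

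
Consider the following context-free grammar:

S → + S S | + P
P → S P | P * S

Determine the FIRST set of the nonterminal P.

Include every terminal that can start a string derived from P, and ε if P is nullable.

We compute FIRST(P) using the standard algorithm.
FIRST(P) = {+}
FIRST(S) = {+}
Therefore, FIRST(P) = {+}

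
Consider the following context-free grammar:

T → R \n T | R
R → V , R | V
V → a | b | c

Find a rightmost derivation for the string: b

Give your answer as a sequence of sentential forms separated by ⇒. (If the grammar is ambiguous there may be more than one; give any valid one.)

T ⇒ R ⇒ V ⇒ b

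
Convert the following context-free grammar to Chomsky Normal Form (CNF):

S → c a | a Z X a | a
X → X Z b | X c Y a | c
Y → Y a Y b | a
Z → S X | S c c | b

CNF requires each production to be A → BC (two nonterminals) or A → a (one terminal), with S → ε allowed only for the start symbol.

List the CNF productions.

TC → c; TA → a; S → a; TB → b; X → c; Y → a; Z → b; S → TC TA; S → TA X0; X0 → Z X1; X1 → X TA; X → X X2; X2 → Z TB; X → X X3; X3 → TC X4; X4 → Y TA; Y → Y X5; X5 → TA X6; X6 → Y TB; Z → S X; Z → S X7; X7 → TC TC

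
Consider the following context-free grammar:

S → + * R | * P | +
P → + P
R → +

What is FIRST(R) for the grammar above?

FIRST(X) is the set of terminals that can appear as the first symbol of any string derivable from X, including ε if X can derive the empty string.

We compute FIRST(R) using the standard algorithm.
FIRST(P) = {+}
FIRST(R) = {+}
FIRST(S) = {*, +}
Therefore, FIRST(R) = {+}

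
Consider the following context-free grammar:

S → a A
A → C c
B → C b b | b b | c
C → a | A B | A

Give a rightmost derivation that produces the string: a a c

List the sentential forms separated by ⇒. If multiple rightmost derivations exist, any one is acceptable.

S ⇒ a A ⇒ a C c ⇒ a a c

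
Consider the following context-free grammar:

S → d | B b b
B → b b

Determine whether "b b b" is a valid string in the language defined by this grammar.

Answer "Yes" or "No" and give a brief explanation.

No - no valid derivation exists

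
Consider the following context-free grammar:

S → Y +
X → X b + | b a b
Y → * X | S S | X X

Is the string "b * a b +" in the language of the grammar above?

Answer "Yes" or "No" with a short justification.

No - no valid derivation exists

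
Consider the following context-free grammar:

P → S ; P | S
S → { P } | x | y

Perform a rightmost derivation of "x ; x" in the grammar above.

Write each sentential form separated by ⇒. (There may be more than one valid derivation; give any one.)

P ⇒ S ; P ⇒ S ; S ⇒ S ; x ⇒ x ; x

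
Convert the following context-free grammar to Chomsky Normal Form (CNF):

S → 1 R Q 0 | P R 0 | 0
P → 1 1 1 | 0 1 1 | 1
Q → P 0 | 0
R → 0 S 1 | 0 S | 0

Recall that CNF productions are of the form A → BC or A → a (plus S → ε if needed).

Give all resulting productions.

T1 → 1; T0 → 0; S → 0; P → 1; Q → 0; R → 0; S → T1 X0; X0 → R X1; X1 → Q T0; S → P X2; X2 → R T0; P → T1 X3; X3 → T1 T1; P → T0 X4; X4 → T1 T1; Q → P T0; R → T0 X5; X5 → S T1; R → T0 S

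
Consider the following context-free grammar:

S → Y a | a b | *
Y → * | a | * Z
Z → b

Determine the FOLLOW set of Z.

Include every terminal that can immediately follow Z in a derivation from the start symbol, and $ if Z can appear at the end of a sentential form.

We compute FOLLOW(Z) using the standard algorithm.
FOLLOW(S) starts with {$}.
FIRST(S) = {*, a}
FIRST(Y) = {*, a}
FIRST(Z) = {b}
FOLLOW(S) = {$}
FOLLOW(Y) = {a}
FOLLOW(Z) = {a}
Therefore, FOLLOW(Z) = {a}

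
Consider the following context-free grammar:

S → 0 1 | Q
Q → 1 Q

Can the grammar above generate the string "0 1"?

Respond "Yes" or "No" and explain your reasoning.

Yes - a valid derivation exists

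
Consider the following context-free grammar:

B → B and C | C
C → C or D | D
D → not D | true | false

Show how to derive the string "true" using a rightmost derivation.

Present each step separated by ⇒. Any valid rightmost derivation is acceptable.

B ⇒ C ⇒ D ⇒ true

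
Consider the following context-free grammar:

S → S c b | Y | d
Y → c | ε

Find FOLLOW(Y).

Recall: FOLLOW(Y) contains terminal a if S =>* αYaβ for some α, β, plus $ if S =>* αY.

We compute FOLLOW(Y) using the standard algorithm.
FOLLOW(S) starts with {$}.
FIRST(S) = {c, d, ε}
FIRST(Y) = {c, ε}
FOLLOW(S) = {$, c}
FOLLOW(Y) = {$, c}
Therefore, FOLLOW(Y) = {$, c}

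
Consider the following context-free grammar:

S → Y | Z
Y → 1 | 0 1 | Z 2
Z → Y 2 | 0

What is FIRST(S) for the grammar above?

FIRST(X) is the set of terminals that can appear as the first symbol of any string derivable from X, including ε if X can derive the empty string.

We compute FIRST(S) using the standard algorithm.
FIRST(S) = {0, 1}
FIRST(Y) = {0, 1}
FIRST(Z) = {0, 1}
Therefore, FIRST(S) = {0, 1}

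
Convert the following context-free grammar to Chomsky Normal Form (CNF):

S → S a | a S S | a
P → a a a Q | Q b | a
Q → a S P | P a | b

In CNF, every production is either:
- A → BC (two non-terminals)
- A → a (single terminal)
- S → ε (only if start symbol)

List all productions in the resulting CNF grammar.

TA → a; S → a; TB → b; P → a; Q → b; S → S TA; S → TA X0; X0 → S S; P → TA X1; X1 → TA X2; X2 → TA Q; P → Q TB; Q → TA X3; X3 → S P; Q → P TA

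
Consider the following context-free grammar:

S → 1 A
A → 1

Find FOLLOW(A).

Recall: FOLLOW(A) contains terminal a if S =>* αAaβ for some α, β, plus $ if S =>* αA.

We compute FOLLOW(A) using the standard algorithm.
FOLLOW(S) starts with {$}.
FIRST(A) = {1}
FIRST(S) = {1}
FOLLOW(A) = {$}
FOLLOW(S) = {$}
Therefore, FOLLOW(A) = {$}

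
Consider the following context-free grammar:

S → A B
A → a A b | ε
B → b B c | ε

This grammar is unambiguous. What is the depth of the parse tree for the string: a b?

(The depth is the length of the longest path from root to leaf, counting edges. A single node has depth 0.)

3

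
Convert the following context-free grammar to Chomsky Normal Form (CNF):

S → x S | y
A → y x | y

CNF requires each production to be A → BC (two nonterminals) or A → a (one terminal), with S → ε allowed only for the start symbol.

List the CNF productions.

TX → x; S → y; TY → y; A → y; S → TX S; A → TY TX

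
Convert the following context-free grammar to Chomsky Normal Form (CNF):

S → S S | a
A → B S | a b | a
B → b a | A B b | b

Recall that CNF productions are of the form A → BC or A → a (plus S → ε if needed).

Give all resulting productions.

S → a; TA → a; TB → b; A → a; B → b; S → S S; A → B S; A → TA TB; B → TB TA; B → A X0; X0 → B TB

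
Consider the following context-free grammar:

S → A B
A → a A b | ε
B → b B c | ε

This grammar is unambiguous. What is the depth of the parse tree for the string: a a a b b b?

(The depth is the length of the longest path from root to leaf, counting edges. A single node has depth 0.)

5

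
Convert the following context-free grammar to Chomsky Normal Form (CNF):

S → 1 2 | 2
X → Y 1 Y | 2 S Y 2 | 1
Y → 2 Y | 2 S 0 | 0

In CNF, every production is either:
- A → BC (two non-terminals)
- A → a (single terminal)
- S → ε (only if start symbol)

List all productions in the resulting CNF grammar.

T1 → 1; T2 → 2; S → 2; X → 1; T0 → 0; Y → 0; S → T1 T2; X → Y X0; X0 → T1 Y; X → T2 X1; X1 → S X2; X2 → Y T2; Y → T2 Y; Y → T2 X3; X3 → S T0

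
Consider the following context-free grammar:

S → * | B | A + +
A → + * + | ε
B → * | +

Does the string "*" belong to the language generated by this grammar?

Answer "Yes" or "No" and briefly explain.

Yes - a valid derivation exists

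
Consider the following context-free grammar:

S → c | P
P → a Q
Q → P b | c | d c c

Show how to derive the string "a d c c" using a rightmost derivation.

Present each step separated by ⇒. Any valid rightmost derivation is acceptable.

S ⇒ P ⇒ a Q ⇒ a d c c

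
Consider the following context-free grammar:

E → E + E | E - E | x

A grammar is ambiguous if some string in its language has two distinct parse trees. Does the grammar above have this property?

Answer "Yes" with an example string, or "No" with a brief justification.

Yes - the string 'x - x + x + x - x' has two distinct parse trees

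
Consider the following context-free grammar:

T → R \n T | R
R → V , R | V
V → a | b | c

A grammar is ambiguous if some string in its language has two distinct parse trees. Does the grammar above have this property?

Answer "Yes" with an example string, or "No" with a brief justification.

No - the grammar is unambiguous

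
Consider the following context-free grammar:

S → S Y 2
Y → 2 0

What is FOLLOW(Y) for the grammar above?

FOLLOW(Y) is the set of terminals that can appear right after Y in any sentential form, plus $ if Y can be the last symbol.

We compute FOLLOW(Y) using the standard algorithm.
FOLLOW(S) starts with {$}.
FIRST(S) = {}
FIRST(Y) = {2}
FOLLOW(S) = {$, 2}
FOLLOW(Y) = {2}
Therefore, FOLLOW(Y) = {2}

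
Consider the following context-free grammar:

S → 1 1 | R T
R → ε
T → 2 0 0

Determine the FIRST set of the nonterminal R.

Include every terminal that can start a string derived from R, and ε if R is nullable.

We compute FIRST(R) using the standard algorithm.
FIRST(R) = {ε}
FIRST(S) = {1, 2}
FIRST(T) = {2}
Therefore, FIRST(R) = {ε}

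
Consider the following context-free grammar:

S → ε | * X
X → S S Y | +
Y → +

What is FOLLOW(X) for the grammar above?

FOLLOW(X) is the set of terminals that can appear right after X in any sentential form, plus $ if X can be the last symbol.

We compute FOLLOW(X) using the standard algorithm.
FOLLOW(S) starts with {$}.
FIRST(S) = {*, ε}
FIRST(X) = {*, +}
FIRST(Y) = {+}
FOLLOW(S) = {$, *, +}
FOLLOW(X) = {$, *, +}
FOLLOW(Y) = {$, *, +}
Therefore, FOLLOW(X) = {$, *, +}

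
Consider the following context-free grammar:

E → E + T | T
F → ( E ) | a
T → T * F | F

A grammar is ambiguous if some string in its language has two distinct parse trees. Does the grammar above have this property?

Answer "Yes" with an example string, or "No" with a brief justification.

No - the grammar is unambiguous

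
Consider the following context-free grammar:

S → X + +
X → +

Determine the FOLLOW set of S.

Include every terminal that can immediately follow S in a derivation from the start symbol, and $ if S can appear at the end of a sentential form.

We compute FOLLOW(S) using the standard algorithm.
FOLLOW(S) starts with {$}.
FIRST(S) = {+}
FIRST(X) = {+}
FOLLOW(S) = {$}
FOLLOW(X) = {+}
Therefore, FOLLOW(S) = {$}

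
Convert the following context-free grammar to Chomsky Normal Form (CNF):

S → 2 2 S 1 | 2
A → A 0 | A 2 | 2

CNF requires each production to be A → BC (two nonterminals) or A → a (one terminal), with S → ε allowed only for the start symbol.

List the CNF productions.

T2 → 2; T1 → 1; S → 2; T0 → 0; A → 2; S → T2 X0; X0 → T2 X1; X1 → S T1; A → A T0; A → A T2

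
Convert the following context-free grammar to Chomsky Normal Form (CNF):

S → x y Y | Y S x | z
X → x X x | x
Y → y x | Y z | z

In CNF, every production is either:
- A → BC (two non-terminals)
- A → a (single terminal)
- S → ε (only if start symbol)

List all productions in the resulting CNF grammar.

TX → x; TY → y; S → z; X → x; TZ → z; Y → z; S → TX X0; X0 → TY Y; S → Y X1; X1 → S TX; X → TX X2; X2 → X TX; Y → TY TX; Y → Y TZ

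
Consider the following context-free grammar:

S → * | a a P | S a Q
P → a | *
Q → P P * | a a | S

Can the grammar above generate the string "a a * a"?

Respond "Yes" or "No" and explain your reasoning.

No - no valid derivation exists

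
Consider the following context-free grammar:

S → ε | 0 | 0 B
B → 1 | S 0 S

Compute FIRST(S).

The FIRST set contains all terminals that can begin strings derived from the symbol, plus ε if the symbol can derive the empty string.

We compute FIRST(S) using the standard algorithm.
FIRST(B) = {0, 1}
FIRST(S) = {0, ε}
Therefore, FIRST(S) = {0, ε}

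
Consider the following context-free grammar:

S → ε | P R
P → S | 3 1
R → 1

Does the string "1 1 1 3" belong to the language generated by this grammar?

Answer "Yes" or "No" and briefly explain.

No - no valid derivation exists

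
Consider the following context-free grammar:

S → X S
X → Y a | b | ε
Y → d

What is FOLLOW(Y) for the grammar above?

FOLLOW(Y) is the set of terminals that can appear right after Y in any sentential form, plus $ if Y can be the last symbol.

We compute FOLLOW(Y) using the standard algorithm.
FOLLOW(S) starts with {$}.
FIRST(S) = {b, d}
FIRST(X) = {b, d, ε}
FIRST(Y) = {d}
FOLLOW(S) = {$}
FOLLOW(X) = {b, d}
FOLLOW(Y) = {a}
Therefore, FOLLOW(Y) = {a}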